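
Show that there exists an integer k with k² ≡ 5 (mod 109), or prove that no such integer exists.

k = 21

k = 21 works: 21² = 441, and 441 − 5 = 436 = 4·109.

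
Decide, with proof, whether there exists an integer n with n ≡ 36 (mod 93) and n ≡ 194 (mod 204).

Reduce both congruences modulo 3, which divides 93 and 204: they say n ≡ 36 (mod 3) and n ≡ 194 (mod 3).
But 36 mod 3 = 0 while 194 mod 3 = 2, a contradiction.
Therefore no such n exists.

No, no such integer exists.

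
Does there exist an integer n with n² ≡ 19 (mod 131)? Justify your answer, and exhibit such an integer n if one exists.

No, no such integer exists.

Apply Euler's criterion with the prime 131: 19 is a quadratic residue iff 19^65 ≡ 1 (mod 131), and a non-residue iff it is ≡ −1.
Repeated squaring mod 131: 19^2 = 361 ≡ 99; 19^4 ≡ 99² = 9801 ≡ 107; 19^8 ≡ 107² = 11449 ≡ 52; 19^16 ≡ 52² = 2704 ≡ 84; 19^32 ≡ 84² = 7056 ≡ 113; 19^64 ≡ 113² = 12769 ≡ 62.
Since 65 = 64 + 1, 19^65 ≡ 62 · 19; multiplying out mod 131: 62·19 = 1178 ≡ 130. Thus 19^65 ≡ 130 ≡ −1 (mod 131).
The value −1 means 19 is a non-residue modulo 131, so n² ≡ 19 (mod 131) is impossible.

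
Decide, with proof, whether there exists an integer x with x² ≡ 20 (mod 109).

x = 67

Take x = 67. Then 67² = 4489 = 41·109 + 20, so 67² ≡ 20 (mod 109).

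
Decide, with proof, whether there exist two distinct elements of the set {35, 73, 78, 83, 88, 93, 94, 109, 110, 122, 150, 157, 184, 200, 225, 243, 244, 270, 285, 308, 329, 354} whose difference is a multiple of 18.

73 and 109 are such a pair.

73 mod 18 = 1 and 109 mod 18 = 1, so 109 − 73 = 36 = 2·18.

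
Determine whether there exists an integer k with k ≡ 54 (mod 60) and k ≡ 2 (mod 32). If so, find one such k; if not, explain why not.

k = 354

gcd(60, 32) = 4. A simultaneous solution exists iff 54 ≡ 2 (mod 4); here 54 mod 4 = 2 = 2 mod 4, so it does.
The integers ≡ 54 (mod 60) are 54, 114, 174, 234, 294, 354, …; their remainders mod 32 are 22, 18, 14, 10, 6, 2, so k = 354 is the first that is ≡ 2 (mod 32).
Check: 354 mod 60 = 54, 354 mod 32 = 2. ✓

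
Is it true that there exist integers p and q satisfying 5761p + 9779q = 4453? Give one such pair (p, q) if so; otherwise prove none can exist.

No, no such integers exist.

Both 5761 and 9779 are divisible by gcd(5761, 9779) = 7, hence so is any combination 5761p + 9779q.
However 4453 leaves remainder 1 on division by 7.
Therefore 5761p + 9779q = 4453 has no solution in integers.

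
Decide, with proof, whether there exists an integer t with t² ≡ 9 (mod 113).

Take t = 3. Then 3² = 9, and since 0 ≤ 9 < 113 this is already reduced: 3² ≡ 9 (mod 113).

t = 3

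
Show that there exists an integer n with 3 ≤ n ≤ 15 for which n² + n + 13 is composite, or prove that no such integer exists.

n = 6

At n = 6: 6² + 6 + 13 = 55 = 5·11, which is composite.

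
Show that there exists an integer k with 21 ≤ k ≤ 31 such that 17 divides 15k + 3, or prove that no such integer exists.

k = 27 works, since 15·27 + 3 = 408 = 24·17.

k = 27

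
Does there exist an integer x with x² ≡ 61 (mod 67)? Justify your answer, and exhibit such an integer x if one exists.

No such integer exists.

Apply Euler's criterion with the prime 67: 61 is a quadratic residue iff 61^33 ≡ 1 (mod 67), and a non-residue iff it is ≡ −1.
Squaring successively (mod 67): 61^2 = 3721 ≡ 36; 61^4 ≡ 36² = 1296 ≡ 23; 61^8 ≡ 23² = 529 ≡ 60; 61^16 ≡ 60² = 3600 ≡ 49; 61^32 ≡ 49² = 2401 ≡ 56.
Since 33 = 32 + 1, 61^33 ≡ 56 · 61; multiplying out mod 67: 56·61 = 3416 ≡ 66. Thus 61^33 ≡ 66 ≡ −1 (mod 67).
The value −1 means 61 is a non-residue modulo 67, so x² ≡ 61 (mod 67) is impossible.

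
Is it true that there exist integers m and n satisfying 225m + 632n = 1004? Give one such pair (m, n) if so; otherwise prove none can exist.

Since gcd(225, 632) = 1, every integer is an integer combination of 225 and 632.
Dividing repeatedly: 632 = 2·225 + 182, 225 = 1·182 + 43, 182 = 4·43 + 10, 43 = 4·10 + 3, 10 = 3·3 + 1, 3 = 3·1 + 0.
Working back up the chain: 1 = 10 − 3·3 = 10 − 3·(43 − 4·10) = −3·43 + 13·10 = −3·43 + 13·(182 − 4·43) = 13·182 − 55·43 = 13·182 − 55·(225 − 1·182) = −55·225 + 68·182 = −55·225 + 68·(632 − 2·225) = 68·632 − 191·225. So 225·(-191) + 632·68 = 1.
Scaling by 1004 gives the particular solution (m, n) = (-191764, 68272).
Shifting by a multiple of (632, −225) keeps it a solution: m = -191764 + 304·632 = 364, n = 68272 − 304·225 = -128.
Check: 225·364 + 632·(-128) = 81900 − 80896 = 1004. ✓

m = 364, n = -128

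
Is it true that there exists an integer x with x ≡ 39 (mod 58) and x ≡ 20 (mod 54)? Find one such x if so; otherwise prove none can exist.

Reduce both congruences modulo 2, which divides 58 and 54: they say x ≡ 39 (mod 2) and x ≡ 20 (mod 2).
However 39 ≡ 1 and 20 ≡ 0 (mod 2), and 1 ≠ 0.
Therefore no such x exists.

No, no such integer exists.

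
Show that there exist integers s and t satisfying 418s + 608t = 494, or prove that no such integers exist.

s = 7, t = -4

Since gcd(418, 608) = 38 and 494 = 38·13, Bézout's identity guarantees a solution.
Dividing through by 38 reduces the equation to 11s + 16t = 13.
Dividing repeatedly: 16 = 1·11 + 5, 11 = 2·5 + 1, 5 = 5·1 + 0.
Working back up the chain: 1 = 11 − 2·5 = 11 − 2·(16 − 1·11) = −2·16 + 3·11. So 11·3 + 16·(-2) = 1.
Multiplying through by 13: s = 3·13 = 39, t = (-2)·13 = -26 is a solution.
The general solution is s = 39 + 16k, t = -26 − 11k; taking k = -2 gives the smaller pair s = 7, t = -4.
Indeed 418·7 + 608·(-4) = 2926 − 2432 = 494.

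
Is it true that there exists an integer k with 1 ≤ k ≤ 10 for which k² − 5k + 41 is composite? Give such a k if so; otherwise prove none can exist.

At k = 2: 2² − 5·2 + 41 = 35 = 5·7, which is composite.

k = 2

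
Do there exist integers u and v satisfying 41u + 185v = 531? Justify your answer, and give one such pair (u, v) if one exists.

Since gcd(41, 185) = 1, every integer is an integer combination of 41 and 185.
Dividing repeatedly: 185 = 4·41 + 21, 41 = 1·21 + 20, 21 = 1·20 + 1, 20 = 20·1 + 0.
Unwinding: 1 = 21 − 1·20 = 21 − (41 − 1·21) = −41 + 2·21 = −41 + 2·(185 − 4·41) = 2·185 − 9·41, i.e. 41·(-9) + 185·2 = 1.
Multiplying through by 531: u = (-9)·531 = -4779, v = 2·531 = 1062 is a solution.
Shifting by a multiple of (185, −41) keeps it a solution: u = -4779 + 26·185 = 31, v = 1062 − 26·41 = -4.
Check: 41·31 + 185·(-4) = 1271 − 740 = 531. ✓

u = 31, v = -4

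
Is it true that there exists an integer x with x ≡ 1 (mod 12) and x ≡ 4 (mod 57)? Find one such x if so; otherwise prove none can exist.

x = 61

gcd(12, 57) = 3. A simultaneous solution exists iff 1 ≡ 4 (mod 3); here 1 mod 3 = 1 = 4 mod 3, so it does.
Step through x = 1, 1 + 12, 1 + 2·12, …: the values 1, 13, 25, 37, 49, 61 reduce mod 57 to 1, 13, 25, 37, 49, 4. The value 61 hits 4.
Check: 61 mod 12 = 1, 61 mod 57 = 4. ✓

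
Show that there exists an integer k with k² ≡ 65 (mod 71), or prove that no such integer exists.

71 is prime, so by Euler's criterion 65 is a square mod 71 iff 65^((71−1)/2) = 65^35 ≡ 1 (mod 71).
Repeated squaring mod 71: 65^2 = 4225 ≡ 36; 65^4 ≡ 36² = 1296 ≡ 18; 65^8 ≡ 18² = 324 ≡ 40; 65^16 ≡ 40² = 1600 ≡ 38; 65^32 ≡ 38² = 1444 ≡ 24.
Since 35 = 32 + 2 + 1, 65^35 ≡ 24 · 36 · 65; multiplying out mod 71: 24·36 = 864 ≡ 12, then 12·65 = 780 ≡ 70. Thus 65^35 ≡ 70 ≡ −1 (mod 71).
By Euler's criterion 65 is a quadratic non-residue mod 71: no k satisfies k² ≡ 65 (mod 71).

No such integer exists.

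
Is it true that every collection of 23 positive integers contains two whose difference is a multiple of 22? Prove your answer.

True.

There are exactly 22 possible remainders on division by 22.
With 23 integers and only 22 classes, the pigeonhole principle forces two of them, say a and b, into the same class.
Equal remainders mean a − b ≡ 0 (mod 22), so 22 divides their difference.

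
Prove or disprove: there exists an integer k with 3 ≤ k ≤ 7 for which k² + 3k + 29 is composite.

k = 5

At k = 5: 5² + 3·5 + 29 = 69 = 3·23, which is composite.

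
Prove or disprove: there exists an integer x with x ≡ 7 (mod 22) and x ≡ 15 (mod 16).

x = 95

Here gcd(22, 16) = 2, and both 7 and 15 leave remainder 1 mod 2, so the system is consistent.
Step through x = 7, 7 + 22, 7 + 2·22, …: the values 7, 29, 51, 73, 95 reduce mod 16 to 7, 13, 3, 9, 15. The value 95 hits 15.
Check: 95 mod 22 = 7, 95 mod 16 = 15. ✓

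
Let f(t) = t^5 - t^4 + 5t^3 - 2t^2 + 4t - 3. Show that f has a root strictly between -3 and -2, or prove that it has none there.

f(-3) = -492 and f(-2) = -107, both negative, so a sign-change argument is unavailable; we show f keeps this sign on the whole interval.
Substitute t = -2 − u, where 0 < u < 1 on the interval. Expanding, f(-2 − u) = -u^5 - 11u^4 - 53u^3 - 136u^2 - 184u - 107.
All 6 nonzero coefficients of this polynomial in u are negative; hence for u > 0 the value is a sum of negative terms (the constant -107 among them).
Therefore f(t) < 0 throughout (-3, -2), and f has no zero there.

No.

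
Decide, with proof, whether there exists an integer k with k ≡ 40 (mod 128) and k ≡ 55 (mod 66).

No such integer exists.

gcd(128, 66) = 2. If k ≡ 40 (mod 128) and k ≡ 55 (mod 66), then k ≡ 40 (mod 2) and k ≡ 55 (mod 2).
These are incompatible: 40 − 55 = -15 is not divisible by 2.
Therefore no such k exists.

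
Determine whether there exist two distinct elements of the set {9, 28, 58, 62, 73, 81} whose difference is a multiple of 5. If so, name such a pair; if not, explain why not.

Reduce each element mod 5: 9↦4, 28↦3, 58↦3, 62↦2, 73↦3, 81↦1. The residue 3 repeats (at 28 and 58), and 58 − 28 = 30 = 6·5.

Yes: 28 and 58.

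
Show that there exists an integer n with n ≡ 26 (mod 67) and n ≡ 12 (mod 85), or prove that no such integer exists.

n = 3242

Since 67 and 85 share no common factor, CRT says the pair of congruences has a solution (unique mod 5695).
Write n = 26 + 67t and require 26 + 67t ≡ 12 (mod 85), i.e. 67t ≡ 71 (mod 85).
To invert 67 modulo 85: 85 = 1·67 + 18, 67 = 3·18 + 13, 18 = 1·13 + 5, 13 = 2·5 + 3, 5 = 1·3 + 2, 3 = 1·2 + 1, 2 = 2·1 + 0, and unwinding, 1 = 3 − 1·2 = 3 − (5 − 1·3) = −5 + 2·3 = −5 + 2·(13 − 2·5) = 2·13 − 5·5 = 2·13 − 5·(18 − 1·13) = −5·18 + 7·13 = −5·18 + 7·(67 − 3·18) = 7·67 − 26·18 = 7·67 − 26·(85 − 1·67) = −26·85 + 33·67. Thus 67⁻¹ ≡ 33 (mod 85).
Multiplying by 33: t ≡ 33·71 = 2343 ≡ 48 (mod 85).
Taking t = 48 gives n = 26 + 67·48 = 3242.
Indeed 3242 ≡ 26 (mod 67) and 3242 ≡ 12 (mod 85).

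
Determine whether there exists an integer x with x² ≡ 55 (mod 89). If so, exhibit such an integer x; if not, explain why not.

x = 77 works: 77² = 5929, and 5929 − 55 = 5874 = 66·89.

x = 77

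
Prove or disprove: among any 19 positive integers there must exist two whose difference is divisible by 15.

Yes, this is always true.

There are exactly 15 possible remainders on division by 15.
Since 19 > 15, two of the 19 integers must share a residue class by the pigeonhole principle; call them a and b.
Equal remainders mean a − b ≡ 0 (mod 15), so 15 divides their difference.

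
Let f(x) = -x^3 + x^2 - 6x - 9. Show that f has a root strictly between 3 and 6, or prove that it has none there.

f(3) = -45 and f(6) = -225, both negative.
f'(x) = -3x^2 + 2x - 6 has discriminant 2² − 4·(-3)·(-6) = -68 < 0, so f' has no real roots and is negative for every real x.
So f is strictly decreasing; between 3 and 6 its values lie between f(3) = -45 and f(6) = -225, all negative. Therefore f has no root in (3, 6).

f has no root in that interval.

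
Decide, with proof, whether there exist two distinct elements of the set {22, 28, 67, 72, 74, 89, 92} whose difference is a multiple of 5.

Reduce each element mod 5: 22↦2, 28↦3, 67↦2, 72↦2, 74↦4, 89↦4, 92↦2. The residue 2 repeats (at 22 and 67), and 67 − 22 = 45 = 9·5.

22 and 67 are such a pair.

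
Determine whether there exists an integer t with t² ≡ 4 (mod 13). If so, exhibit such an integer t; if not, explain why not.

Take t = 11. Then 11² = 121 = 9·13 + 4, so 11² ≡ 4 (mod 13).

t = 11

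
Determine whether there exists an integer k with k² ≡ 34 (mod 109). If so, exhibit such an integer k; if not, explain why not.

k = 19

Take k = 19. Then 19² = 361 = 3·109 + 34, so 19² ≡ 34 (mod 109).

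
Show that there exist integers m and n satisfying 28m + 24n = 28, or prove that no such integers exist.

Since gcd(28, 24) = 4 and 28 = 4·7, Bézout's identity guarantees a solution.
Dividing through by 4 reduces the equation to 7m + 6n = 7.
Run the Euclidean algorithm on 7 and 6: 7 = 1·6 + 1, 6 = 6·1 + 0.
Unwinding: 1 = 7 − 1·6, i.e. 7·1 + 6·(-1) = 1.
Times 7: 7·7 + 6·(-7) = 7, so (7, -7) solves it.
The general solution is m = 7 + 6k, n = -7 − 7k; taking k = -1 gives the smaller pair m = 1, n = 0.
Check: 28·1 + 24·0 = 28 + 0 = 28. ✓

m = 1, n = 0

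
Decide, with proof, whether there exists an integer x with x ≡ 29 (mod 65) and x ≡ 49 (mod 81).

x = 1264

Since 65 and 81 share no common factor, CRT says the pair of congruences has a solution (unique mod 5265).
Any solution of the first congruence is x = 29 + 65t; substituting into the second, 65t ≡ 49 − 29 ≡ 20 (mod 81).
To invert 65 modulo 81: 81 = 1·65 + 16, 65 = 4·16 + 1, 16 = 16·1 + 0, and unwinding, 1 = 65 − 4·16 = 65 − 4·(81 − 1·65) = −4·81 + 5·65. Thus 65⁻¹ ≡ 5 (mod 81).
Therefore t ≡ 5·20 = 100 ≡ 19 (mod 81).
Taking t = 19 gives x = 29 + 65·19 = 1264.
Verify: 1264 = 19·65 + 29 and 1264 = 15·81 + 49. ✓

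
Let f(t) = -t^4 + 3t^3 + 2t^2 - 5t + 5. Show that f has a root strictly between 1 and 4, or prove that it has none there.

f(1) = 4 and f(4) = -47, which have opposite signs.
f is continuous everywhere (it is a polynomial), in particular on [1, 4].
By the Intermediate Value Theorem, f takes the value 0 somewhere in the open interval.

Such a root exists.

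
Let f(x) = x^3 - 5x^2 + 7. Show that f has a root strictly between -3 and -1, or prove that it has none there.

f(-3) = -65 and f(-1) = 1, which have opposite signs.
Since f is a polynomial it is continuous on [-3, -1].
By the Intermediate Value Theorem, f takes the value 0 somewhere in the open interval.

Such a root exists.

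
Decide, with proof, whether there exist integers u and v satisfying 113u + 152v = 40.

Since gcd(113, 152) = 1, every integer is an integer combination of 113 and 152.
Run the Euclidean algorithm on 152 and 113: 152 = 1·113 + 39, 113 = 2·39 + 35, 39 = 1·35 + 4, 35 = 8·4 + 3, 4 = 1·3 + 1, 3 = 3·1 + 0.
Unwinding: 1 = 4 − 1·3 = 4 − (35 − 8·4) = −35 + 9·4 = −35 + 9·(39 − 1·35) = 9·39 − 10·35 = 9·39 − 10·(113 − 2·39) = −10·113 + 29·39 = −10·113 + 29·(152 − 1·113) = 29·152 − 39·113, i.e. 113·(-39) + 152·29 = 1.
Scaling by 40 gives the particular solution (u, v) = (-1560, 1160).
The general solution is u = -1560 + 152k, v = 1160 − 113k; taking k = 11 gives the smaller pair u = 112, v = -83.
Check: 113·112 + 152·(-83) = 12656 − 12616 = 40. ✓

u = 112, v = -83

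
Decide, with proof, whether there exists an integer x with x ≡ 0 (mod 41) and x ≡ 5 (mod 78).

x = 2501

The moduli 41 and 78 are coprime, so by the Chinese Remainder Theorem a unique solution modulo 3198 exists.
Any solution of the first congruence is x = 0 + 41t; substituting into the second, 41t ≡ 5 − 0 ≡ 5 (mod 78).
Since 41·59 = 2419 = 31·78 + 1, the inverse of 41 mod 78 is 59.
Multiplying by 59: t ≡ 59·5 = 295 ≡ 61 (mod 78).
With t = 61: x = 0 + 41·61 = 2501.
Indeed 2501 ≡ 0 (mod 41) and 2501 ≡ 5 (mod 78).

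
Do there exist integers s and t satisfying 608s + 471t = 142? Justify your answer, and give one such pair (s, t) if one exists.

Since gcd(608, 471) = 1, every integer is an integer combination of 608 and 471.
Dividing repeatedly: 608 = 1·471 + 137, 471 = 3·137 + 60, 137 = 2·60 + 17, 60 = 3·17 + 9, 17 = 1·9 + 8, 9 = 1·8 + 1, 8 = 8·1 + 0.
Working back up the chain: 1 = 9 − 1·8 = 9 − (17 − 1·9) = −17 + 2·9 = −17 + 2·(60 − 3·17) = 2·60 − 7·17 = 2·60 − 7·(137 − 2·60) = −7·137 + 16·60 = −7·137 + 16·(471 − 3·137) = 16·471 − 55·137 = 16·471 − 55·(608 − 1·471) = −55·608 + 71·471. So 608·(-55) + 471·71 = 1.
Times 142: 608·(-7810) + 471·10082 = 142, so (-7810, 10082) solves it.
Adding 17·471 to s and subtracting 17·608 from t gives the tidier solution (197, -254).
Check: 608·197 + 471·(-254) = 119776 − 119634 = 142. ✓

s = 197, t = -254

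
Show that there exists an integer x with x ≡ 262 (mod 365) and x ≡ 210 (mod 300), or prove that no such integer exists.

gcd(365, 300) = 5. If x ≡ 262 (mod 365) and x ≡ 210 (mod 300), then x ≡ 262 (mod 5) and x ≡ 210 (mod 5).
But 262 mod 5 = 2 while 210 mod 5 = 0, a contradiction.
So no integer satisfies both congruences.

No, no such integer exists.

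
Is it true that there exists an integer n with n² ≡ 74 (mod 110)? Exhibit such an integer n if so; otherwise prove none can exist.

There is no such integer.

Work modulo the divisor 11 of 110. If n² ≡ 74 (mod 110) then n² ≡ 8 (mod 11).
Computing n² mod 11 for n = 0, 1, …, 5 (enough, by the symmetry n ↦ 11 − n) gives 0, 1, 4, 9, 5, 3.
So the quadratic residues mod 11 are {0, 1, 3, 4, 5, 9}, and 8 is not among them.
Therefore n² ≡ 74 (mod 110) has no solution.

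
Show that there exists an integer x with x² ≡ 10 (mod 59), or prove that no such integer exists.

59 is prime, so by Euler's criterion 10 is a square mod 59 iff 10^((59−1)/2) = 10^29 ≡ 1 (mod 59).
Repeated squaring mod 59: 10^2 = 100 ≡ 41; 10^4 ≡ 41² = 1681 ≡ 29; 10^8 ≡ 29² = 841 ≡ 15; 10^16 ≡ 15² = 225 ≡ 48.
Since 29 = 16 + 8 + 4 + 1, 10^29 ≡ 48 · 15 · 29 · 10; multiplying out mod 59: 48·15 = 720 ≡ 12, then 12·29 = 348 ≡ 53, then 53·10 = 530 ≡ 58. Thus 10^29 ≡ 58 ≡ −1 (mod 59).
By Euler's criterion 10 is a quadratic non-residue mod 59: no x satisfies x² ≡ 10 (mod 59).

No such integer exists.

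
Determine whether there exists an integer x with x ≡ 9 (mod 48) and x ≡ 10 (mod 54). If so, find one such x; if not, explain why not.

Reduce both congruences modulo 6, which divides 48 and 54: they say x ≡ 9 (mod 6) and x ≡ 10 (mod 6).
However 9 ≡ 3 and 10 ≡ 4 (mod 6), and 3 ≠ 4.
Therefore no such x exists.

No such integer exists.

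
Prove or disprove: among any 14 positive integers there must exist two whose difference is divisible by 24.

Take the 14 consecutive integers 91, 92, …, 104: their residues mod 24 are all distinct because 14 ≤ 24.
No two share a residue, so no pair has difference divisible by 24; the claim fails for this set.

No, the set {91, 92, 93, 94, 95, 96, 97, 98, 99, 100, 101, 102, 103, 104} is a counterexample.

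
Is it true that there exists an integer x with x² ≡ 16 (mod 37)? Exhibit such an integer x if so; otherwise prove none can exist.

x = 4

Take x = 4. Then 4² = 16, and since 0 ≤ 16 < 37 this is already reduced: 4² ≡ 16 (mod 37).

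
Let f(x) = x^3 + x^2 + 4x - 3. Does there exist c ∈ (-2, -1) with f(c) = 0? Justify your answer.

f(-2) = -15 and f(-1) = -7, both negative.
f'(x) = 3x^2 + 2x + 4 has discriminant 2² − 4·3·4 = -44 < 0, so f' has no real roots and is positive for every real x.
Hence f is strictly increasing on ℝ, and in particular on [-2, -1]. A strictly monotone function with same-sign endpoint values stays negative on the whole interval, so f has no zero in (-2, -1).

No.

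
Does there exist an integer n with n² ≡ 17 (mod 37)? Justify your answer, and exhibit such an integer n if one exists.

Apply Euler's criterion with the prime 37: 17 is a quadratic residue iff 17^18 ≡ 1 (mod 37), and a non-residue iff it is ≡ −1.
Repeated squaring mod 37: 17^2 = 289 ≡ 30; 17^4 ≡ 30² = 900 ≡ 12; 17^8 ≡ 12² = 144 ≡ 33; 17^16 ≡ 33² = 1089 ≡ 16.
Since 18 = 16 + 2, 17^18 ≡ 16 · 30; multiplying out mod 37: 16·30 = 480 ≡ 36. Thus 17^18 ≡ 36 ≡ −1 (mod 37).
By Euler's criterion 17 is a quadratic non-residue mod 37: no n satisfies n² ≡ 17 (mod 37).

There is no such integer.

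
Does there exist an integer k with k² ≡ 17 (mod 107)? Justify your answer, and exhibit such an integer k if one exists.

Apply Euler's criterion with the prime 107: 17 is a quadratic residue iff 17^53 ≡ 1 (mod 107), and a non-residue iff it is ≡ −1.
Squaring successively (mod 107): 17^2 = 289 ≡ 75; 17^4 ≡ 75² = 5625 ≡ 61; 17^8 ≡ 61² = 3721 ≡ 83; 17^16 ≡ 83² = 6889 ≡ 41; 17^32 ≡ 41² = 1681 ≡ 76.
Since 53 = 32 + 16 + 4 + 1, 17^53 ≡ 76 · 41 · 61 · 17; multiplying out mod 107: 76·41 = 3116 ≡ 13, then 13·61 = 793 ≡ 44, then 44·17 = 748 ≡ 106. Thus 17^53 ≡ 106 ≡ −1 (mod 107).
The value −1 means 17 is a non-residue modulo 107, so k² ≡ 17 (mod 107) is impossible.

No such integer exists.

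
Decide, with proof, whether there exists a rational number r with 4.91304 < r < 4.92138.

Scale by 12: the interval becomes (58.95648, 59.05656), which contains the integer 59.
Hence 59/12 is a rational number with 4.91304 < 59/12 < 4.92138.

r = 59/12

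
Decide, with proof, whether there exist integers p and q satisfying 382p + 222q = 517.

Both 382 and 222 are divisible by gcd(382, 222) = 2, hence so is any combination 382p + 222q.
However 517 leaves remainder 1 on division by 2.
Hence no integers p, q satisfy the equation.

No, no such integers exist.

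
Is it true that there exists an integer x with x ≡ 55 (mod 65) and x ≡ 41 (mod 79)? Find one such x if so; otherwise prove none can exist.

The moduli 65 and 79 are coprime, so by the Chinese Remainder Theorem a unique solution modulo 5135 exists.
Write x = 55 + 65t and require 55 + 65t ≡ 41 (mod 79), i.e. 65t ≡ 65 (mod 79).
Note 65·62 = 4030 ≡ 1 (mod 79) (as 4030 − 1 = 51·79), so 65⁻¹ ≡ 62.
Therefore t ≡ 62·65 = 4030 ≡ 1 (mod 79).
With t = 1: x = 55 + 65·1 = 120.
Indeed 120 ≡ 55 (mod 65) and 120 ≡ 41 (mod 79).

x = 120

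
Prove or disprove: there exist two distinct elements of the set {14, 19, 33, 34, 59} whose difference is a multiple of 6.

Reduce each element modulo 6: 14↦2, 19↦1, 33↦3, 34↦4, 59↦5.
All 5 residues are distinct, so no two elements differ by a multiple of 6.

No such pair exists.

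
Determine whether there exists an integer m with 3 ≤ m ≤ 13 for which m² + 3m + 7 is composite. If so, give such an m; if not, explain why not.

m = 13

At m = 13: 13² + 3·13 + 7 = 215 = 5·43, which is composite.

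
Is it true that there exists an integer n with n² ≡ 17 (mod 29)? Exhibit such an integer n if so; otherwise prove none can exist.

No, no such integer exists.

29 is prime, so by Euler's criterion 17 is a square mod 29 iff 17^((29−1)/2) = 17^14 ≡ 1 (mod 29).
Repeated squaring mod 29: 17^2 = 289 ≡ 28; 17^4 ≡ 28² = 784 ≡ 1; 17^8 ≡ 1² = 1 ≡ 1.
Since 14 = 8 + 4 + 2, 17^14 ≡ 1 · 1 · 28; multiplying out mod 29: 1·1 = 1 ≡ 1, then 1·28 = 28 ≡ 28. Thus 17^14 ≡ 28 ≡ −1 (mod 29).
By Euler's criterion 17 is a quadratic non-residue mod 29: no n satisfies n² ≡ 17 (mod 29).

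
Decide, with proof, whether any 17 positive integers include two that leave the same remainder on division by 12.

Yes.

Each integer lies in one of the 12 residue classes modulo 12.
With 17 integers and only 12 classes, the pigeonhole principle forces two of them, say a and b, into the same class.
So a and b have equal remainders mod 12, which is exactly what was to be shown.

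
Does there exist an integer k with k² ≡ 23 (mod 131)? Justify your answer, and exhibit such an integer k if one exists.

Apply Euler's criterion with the prime 131: 23 is a quadratic residue iff 23^65 ≡ 1 (mod 131), and a non-residue iff it is ≡ −1.
Repeated squaring mod 131: 23^2 = 529 ≡ 5; 23^4 ≡ 5² = 25 ≡ 25; 23^8 ≡ 25² = 625 ≡ 101; 23^16 ≡ 101² = 10201 ≡ 114; 23^32 ≡ 114² = 12996 ≡ 27; 23^64 ≡ 27² = 729 ≡ 74.
Since 65 = 64 + 1, 23^65 ≡ 74 · 23; multiplying out mod 131: 74·23 = 1702 ≡ 130. Thus 23^65 ≡ 130 ≡ −1 (mod 131).
By Euler's criterion 23 is a quadratic non-residue mod 131: no k satisfies k² ≡ 23 (mod 131).

No, no such integer exists.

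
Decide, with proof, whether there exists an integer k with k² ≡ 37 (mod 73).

k = 57

Take k = 57. Then 57² = 3249 = 44·73 + 37, so 57² ≡ 37 (mod 73).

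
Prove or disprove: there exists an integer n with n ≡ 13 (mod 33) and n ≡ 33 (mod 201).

Reduce both congruences modulo 3, which divides 33 and 201: they say n ≡ 13 (mod 3) and n ≡ 33 (mod 3).
These are incompatible: 13 − 33 = -20 is not divisible by 3.
So no integer satisfies both congruences.

There is no such integer.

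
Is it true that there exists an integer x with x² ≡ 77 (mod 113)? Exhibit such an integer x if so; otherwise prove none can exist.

x = 23 works: 23² = 529, and 529 − 77 = 452 = 4·113.

x = 23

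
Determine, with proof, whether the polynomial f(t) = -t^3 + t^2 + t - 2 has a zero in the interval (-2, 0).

f(-2) = 8 and f(0) = -2, which have opposite signs.
f is continuous everywhere (it is a polynomial), in particular on [-2, 0].
By the Intermediate Value Theorem f must vanish at some point of (-2, 0).

Such a root exists.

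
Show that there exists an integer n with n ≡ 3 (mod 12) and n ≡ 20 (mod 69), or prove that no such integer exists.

No such integer exists.

Reduce both congruences modulo 3, which divides 12 and 69: they say n ≡ 3 (mod 3) and n ≡ 20 (mod 3).
These are incompatible: 3 − 20 = -17 is not divisible by 3.
So no integer satisfies both congruences.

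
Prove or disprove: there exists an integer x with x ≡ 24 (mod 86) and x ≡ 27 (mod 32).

Reduce both congruences modulo 2, which divides 86 and 32: they say x ≡ 24 (mod 2) and x ≡ 27 (mod 2).
These are incompatible: 24 − 27 = -3 is not divisible by 2.
Therefore no such x exists.

No such integer exists.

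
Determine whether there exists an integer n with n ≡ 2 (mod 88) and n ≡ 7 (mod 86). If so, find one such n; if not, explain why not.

Reduce both congruences modulo 2, which divides 88 and 86: they say n ≡ 2 (mod 2) and n ≡ 7 (mod 2).
However 2 ≡ 0 and 7 ≡ 1 (mod 2), and 0 ≠ 1.
Hence the system has no solution.

No, no such integer exists.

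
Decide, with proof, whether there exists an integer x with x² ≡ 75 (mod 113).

113 is prime, so by Euler's criterion 75 is a square mod 113 iff 75^((113−1)/2) = 75^56 ≡ 1 (mod 113).
Repeated squaring mod 113: 75^2 = 5625 ≡ 88; 75^4 ≡ 88² = 7744 ≡ 60; 75^8 ≡ 60² = 3600 ≡ 97; 75^16 ≡ 97² = 9409 ≡ 30; 75^32 ≡ 30² = 900 ≡ 109.
Since 56 = 32 + 16 + 8, 75^56 ≡ 109 · 30 · 97; multiplying out mod 113: 109·30 = 3270 ≡ 106, then 106·97 = 10282 ≡ 112. Thus 75^56 ≡ 112 ≡ −1 (mod 113).
By Euler's criterion 75 is a quadratic non-residue mod 113: no x satisfies x² ≡ 75 (mod 113).

No, no such integer exists.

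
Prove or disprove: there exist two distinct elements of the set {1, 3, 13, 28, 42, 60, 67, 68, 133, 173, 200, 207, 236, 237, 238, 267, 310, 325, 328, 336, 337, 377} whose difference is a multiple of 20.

13 and 133 are such a pair.

13 mod 20 = 13 and 133 mod 20 = 13, so 133 − 13 = 120 = 6·20.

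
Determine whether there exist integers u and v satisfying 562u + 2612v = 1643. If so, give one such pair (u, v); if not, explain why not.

Any value of 562u + 2612v is a multiple of gcd(562, 2612) = 2.
But 1643 is not a multiple of 2 (it leaves remainder 1).
So the equation is unsolvable over ℤ.

No such integers exist.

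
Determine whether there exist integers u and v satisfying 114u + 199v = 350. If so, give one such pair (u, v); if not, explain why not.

Since gcd(114, 199) = 1, every integer is an integer combination of 114 and 199.
Run the Euclidean algorithm on 199 and 114: 199 = 1·114 + 85, 114 = 1·85 + 29, 85 = 2·29 + 27, 29 = 1·27 + 2, 27 = 13·2 + 1, 2 = 2·1 + 0.
Working back up the chain: 1 = 27 − 13·2 = 27 − 13·(29 − 1·27) = −13·29 + 14·27 = −13·29 + 14·(85 − 2·29) = 14·85 − 41·29 = 14·85 − 41·(114 − 1·85) = −41·114 + 55·85 = −41·114 + 55·(199 − 1·114) = 55·199 − 96·114. So 114·(-96) + 199·55 = 1.
Times 350: 114·(-33600) + 199·19250 = 350, so (-33600, 19250) solves it.
Shifting by a multiple of (199, −114) keeps it a solution: u = -33600 + 169·199 = 31, v = 19250 − 169·114 = -16.
Check: 114·31 + 199·(-16) = 3534 − 3184 = 350. ✓

u = 31, v = -16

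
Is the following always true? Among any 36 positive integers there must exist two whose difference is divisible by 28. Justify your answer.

Each integer lies in one of the 28 residue classes modulo 28.
Since 36 > 28, two of the 36 integers must share a residue class by the pigeonhole principle; call them a and b.
Equal remainders mean a − b ≡ 0 (mod 28), so 28 divides their difference.

Yes, this is always true.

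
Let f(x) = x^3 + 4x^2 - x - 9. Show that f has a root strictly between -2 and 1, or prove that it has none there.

f(-2) = 1 and f(1) = -5, which have opposite signs.
Since f is a polynomial it is continuous on [-2, 1].
By the Intermediate Value Theorem, f takes the value 0 somewhere in the open interval.

Such a root exists.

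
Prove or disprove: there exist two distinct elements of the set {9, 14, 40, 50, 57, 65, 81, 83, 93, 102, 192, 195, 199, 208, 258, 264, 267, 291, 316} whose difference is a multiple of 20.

No such pair exists.

Residues mod 20: 9↦9, 14↦14, 40↦0, 50↦10, 57↦17, 65↦5, 81↦1, 83↦3, 93↦13, 102↦2, 192↦12, 195↦15, 199↦19, 208↦8, 258↦18, 264↦4, 267↦7, 291↦11, 316↦16.
No residue repeats among the 19 elements, so no pair has difference ≡ 0 (mod 20).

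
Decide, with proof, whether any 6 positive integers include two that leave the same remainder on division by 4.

True.

Partition the integers by their residue mod 4; there are 4 classes.
Placing 6 integers into 4 classes, some class receives at least two — say a and b.
That is, a and b leave the same remainder on division by 4, as claimed.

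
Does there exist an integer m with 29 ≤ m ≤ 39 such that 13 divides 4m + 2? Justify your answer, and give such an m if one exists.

Scanning upward from m = 29 gives 118, 122, 126, none divisible by 13. m = 32 works, since 4·32 + 2 = 130 = 10·13.

m = 32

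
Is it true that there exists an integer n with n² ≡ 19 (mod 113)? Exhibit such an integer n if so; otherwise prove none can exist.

No, no such integer exists.

Apply Euler's criterion with the prime 113: 19 is a quadratic residue iff 19^56 ≡ 1 (mod 113), and a non-residue iff it is ≡ −1.
Squaring successively (mod 113): 19^2 = 361 ≡ 22; 19^4 ≡ 22² = 484 ≡ 32; 19^8 ≡ 32² = 1024 ≡ 7; 19^16 ≡ 7² = 49 ≡ 49; 19^32 ≡ 49² = 2401 ≡ 28.
Since 56 = 32 + 16 + 8, 19^56 ≡ 28 · 49 · 7; multiplying out mod 113: 28·49 = 1372 ≡ 16, then 16·7 = 112 ≡ 112. Thus 19^56 ≡ 112 ≡ −1 (mod 113).
By Euler's criterion 19 is a quadratic non-residue mod 113: no n satisfies n² ≡ 19 (mod 113).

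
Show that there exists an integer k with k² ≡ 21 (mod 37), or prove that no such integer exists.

k = 13

Take k = 13. Then 13² = 169 = 4·37 + 21, so 13² ≡ 21 (mod 37).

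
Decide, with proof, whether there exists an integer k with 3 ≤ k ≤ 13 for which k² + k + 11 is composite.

k = 10

At k = 10: 10² + 10 + 11 = 121 = 11·11, which is composite.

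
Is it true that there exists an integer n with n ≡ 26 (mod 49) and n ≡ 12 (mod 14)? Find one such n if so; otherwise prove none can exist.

n = 26

Here gcd(49, 14) = 7, and both 26 and 12 leave remainder 5 mod 7, so the system is consistent.
The smallest candidate n = 26 works directly: 26 ≡ 12 (mod 14).
Verify: 26 = 0·49 + 26 and 26 = 1·14 + 12. ✓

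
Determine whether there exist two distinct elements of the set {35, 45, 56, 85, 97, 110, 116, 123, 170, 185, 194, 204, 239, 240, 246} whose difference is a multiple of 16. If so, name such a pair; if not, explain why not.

Reduce each element modulo 16: 35↦3, 45↦13, 56↦8, 85↦5, 97↦1, 110↦14, 116↦4, 123↦11, 170↦10, 185↦9, 194↦2, 204↦12, 239↦15, 240↦0, 246↦6.
These 15 residues are pairwise different, hence no difference of two elements is divisible by 16.

No, no such pair exists.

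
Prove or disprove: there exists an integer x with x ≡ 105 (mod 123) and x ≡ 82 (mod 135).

No such integer exists.

gcd(123, 135) = 3. If x ≡ 105 (mod 123) and x ≡ 82 (mod 135), then x ≡ 105 (mod 3) and x ≡ 82 (mod 3).
These are incompatible: 105 − 82 = 23 is not divisible by 3.
Therefore no such x exists.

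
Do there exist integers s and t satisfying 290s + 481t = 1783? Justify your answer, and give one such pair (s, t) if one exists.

s = 449, t = -267

Since gcd(290, 481) = 1, every integer is an integer combination of 290 and 481.
Euclidean algorithm: 481 = 1·290 + 191, 290 = 1·191 + 99, 191 = 1·99 + 92, 99 = 1·92 + 7, 92 = 13·7 + 1, 7 = 7·1 + 0.
Unwinding: 1 = 92 − 13·7 = 92 − 13·(99 − 1·92) = −13·99 + 14·92 = −13·99 + 14·(191 − 1·99) = 14·191 − 27·99 = 14·191 − 27·(290 − 1·191) = −27·290 + 41·191 = −27·290 + 41·(481 − 1·290) = 41·481 − 68·290, i.e. 290·(-68) + 481·41 = 1.
Multiplying through by 1783: s = (-68)·1783 = -121244, t = 41·1783 = 73103 is a solution.
Adding 253·481 to s and subtracting 253·290 from t gives the tidier solution (449, -267).
Check: 290·449 + 481·(-267) = 130210 − 128427 = 1783. ✓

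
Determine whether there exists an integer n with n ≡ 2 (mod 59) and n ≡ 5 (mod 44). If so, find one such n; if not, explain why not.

Since 59 and 44 share no common factor, CRT says the pair of congruences has a solution (unique mod 2596).
Any solution of the first congruence is n = 2 + 59t; substituting into the second, 59t ≡ 5 − 2 ≡ 3 (mod 44).
59 ≡ 15 (mod 44), so this reads 15t ≡ 3 (mod 44). Note 15·3 = 45 ≡ 1 (mod 44) (as 45 − 1 = 1·44), so 15⁻¹ ≡ 3.
Therefore t ≡ 3·3 = 9 (mod 44).
With t = 9: n = 2 + 59·9 = 533.
Indeed 533 ≡ 2 (mod 59) and 533 ≡ 5 (mod 44).

n = 533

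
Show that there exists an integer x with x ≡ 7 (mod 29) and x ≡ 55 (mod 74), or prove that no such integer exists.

x = 1979

Since 29 and 74 share no common factor, CRT says the pair of congruences has a solution (unique mod 2146).
Any solution of the first congruence is x = 7 + 29t; substituting into the second, 29t ≡ 55 − 7 ≡ 48 (mod 74).
Note 29·23 = 667 ≡ 1 (mod 74) (as 667 − 1 = 9·74), so 29⁻¹ ≡ 23.
Multiplying by 23: t ≡ 23·48 = 1104 ≡ 68 (mod 74).
With t = 68: x = 7 + 29·68 = 1979.
Check: 1979 mod 29 = 7, 1979 mod 74 = 55. ✓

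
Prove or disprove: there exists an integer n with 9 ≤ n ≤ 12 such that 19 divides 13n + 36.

At n = 9, 13·9 + 36 = 153 ≡ 1 (mod 19), and each step in n adds 13, giving residues 1, 14, 8, 2 for n = 9, 10, 11, 12.
None is 0, so 19 never divides 13n + 36 on this range.

No, no such integer n in that range exists.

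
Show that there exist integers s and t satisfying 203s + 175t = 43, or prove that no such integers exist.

There are no such integers.

gcd(203, 175) = 7, so every integer of the form 203s + 175t is a multiple of 7.
However 43 leaves remainder 1 on division by 7.
Therefore 203s + 175t = 43 has no solution in integers.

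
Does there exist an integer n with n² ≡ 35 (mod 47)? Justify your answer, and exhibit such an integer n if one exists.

There is no such integer.

47 is prime, so by Euler's criterion 35 is a square mod 47 iff 35^((47−1)/2) = 35^23 ≡ 1 (mod 47).
Squaring successively (mod 47): 35^2 = 1225 ≡ 3; 35^4 ≡ 3² = 9 ≡ 9; 35^8 ≡ 9² = 81 ≡ 34; 35^16 ≡ 34² = 1156 ≡ 28.
Since 23 = 16 + 4 + 2 + 1, 35^23 ≡ 28 · 9 · 3 · 35; multiplying out mod 47: 28·9 = 252 ≡ 17, then 17·3 = 51 ≡ 4, then 4·35 = 140 ≡ 46. Thus 35^23 ≡ 46 ≡ −1 (mod 47).
By Euler's criterion 35 is a quadratic non-residue mod 47: no n satisfies n² ≡ 35 (mod 47).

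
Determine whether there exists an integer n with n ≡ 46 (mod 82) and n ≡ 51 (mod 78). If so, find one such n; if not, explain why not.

Both moduli are multiples of 2 = gcd(82, 78), so any solution would satisfy n ≡ 46 and n ≡ 51 modulo 2 simultaneously.
But 46 mod 2 = 0 while 51 mod 2 = 1, a contradiction.
Hence the system has no solution.

There is no such integer.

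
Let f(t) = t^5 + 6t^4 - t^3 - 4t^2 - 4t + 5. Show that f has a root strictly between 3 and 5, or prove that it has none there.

f(3) = 659 and f(5) = 6635, both positive, so a sign-change argument is unavailable; we show f keeps this sign on the whole interval.
Substitute t = 3 + u, where 0 < u < 2 on the interval. Expanding, f(3 + u) = u^5 + 21u^4 + 161u^3 + 581u^2 + 998u + 659.
All 6 nonzero coefficients of this polynomial in u are positive; hence for u > 0 the value is a sum of positive terms (the constant 659 among them).
Therefore f(t) > 0 throughout (3, 5), and f has no zero there.

No.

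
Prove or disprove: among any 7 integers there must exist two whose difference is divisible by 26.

No; for instance {48, 49, 50, 51, 52, 53, 54} is a counterexample.

Try 7 consecutive integers, 48, 49, …, 54. Their remainders mod 26 are 22, 23, 24, 25, 0, 1, 2 — pairwise different, as any 7 ≤ 26 consecutive integers have distinct residues.
Any two of them differ by at most 6 < 26 and by at least 1, so no difference is a multiple of 26.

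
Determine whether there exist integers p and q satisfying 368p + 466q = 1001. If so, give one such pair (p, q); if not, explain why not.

No such integers exist.

gcd(368, 466) = 2, so every integer of the form 368p + 466q is a multiple of 2.
However 1001 leaves remainder 1 on division by 2.
Hence no integers p, q satisfy the equation.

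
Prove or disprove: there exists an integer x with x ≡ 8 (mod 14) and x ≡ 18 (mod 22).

x = 106

Here gcd(14, 22) = 2, and both 8 and 18 leave remainder 0 mod 2, so the system is consistent.
The integers ≡ 8 (mod 14) are 8, 22, 36, 50, 64, 78, 92, 106, …; their remainders mod 22 are 8, 0, 14, 6, 20, 12, 4, 18, so x = 106 is the first that is ≡ 18 (mod 22).
Verify: 106 = 7·14 + 8 and 106 = 4·22 + 18. ✓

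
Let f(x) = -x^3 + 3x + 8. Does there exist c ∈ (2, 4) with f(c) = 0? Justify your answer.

f(2) = 6 and f(4) = -44, which have opposite signs.
f is continuous everywhere (it is a polynomial), in particular on [2, 4].
By the Intermediate Value Theorem, f takes the value 0 somewhere in the open interval.

Yes, such a c exists.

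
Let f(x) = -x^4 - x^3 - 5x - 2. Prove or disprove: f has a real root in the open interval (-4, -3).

The endpoint values f(-4) = -174 and f(-3) = -41 are both negative. Claim: f(x) < 0 for every x in (-4, -3).
Substitute x = -3 − u, where 0 < u < 1 on the interval. Expanding, f(-3 − u) = -u^4 - 11u^3 - 45u^2 - 76u - 41.
All 5 nonzero coefficients of this polynomial in u are negative; hence for u > 0 the value is a sum of negative terms (the constant -41 among them).
Therefore f(x) < 0 throughout (-4, -3), and f has no zero there.

No.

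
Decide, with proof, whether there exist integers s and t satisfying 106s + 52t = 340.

gcd(106, 52) = 2, and 2 divides 340, so integer solutions exist.
Dividing through by 2 reduces the equation to 53s + 26t = 170.
Run the Euclidean algorithm on 53 and 26: 53 = 2·26 + 1, 26 = 26·1 + 0.
Back-substituting, 1 = 53 − 2·26; that is, 53·1 + 26·(-2) = 1.
Multiplying through by 170: s = 1·170 = 170, t = (-2)·170 = -340 is a solution.
Shifting by a multiple of (26, −53) keeps it a solution: s = 170 − 6·26 = 14, t = -340 + 6·53 = -22.
Check: 106·14 + 52·(-22) = 1484 − 1144 = 340. ✓

s = 14, t = -22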